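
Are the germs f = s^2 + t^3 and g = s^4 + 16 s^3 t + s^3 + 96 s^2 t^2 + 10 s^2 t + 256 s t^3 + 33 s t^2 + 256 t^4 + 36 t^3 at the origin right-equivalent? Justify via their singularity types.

No.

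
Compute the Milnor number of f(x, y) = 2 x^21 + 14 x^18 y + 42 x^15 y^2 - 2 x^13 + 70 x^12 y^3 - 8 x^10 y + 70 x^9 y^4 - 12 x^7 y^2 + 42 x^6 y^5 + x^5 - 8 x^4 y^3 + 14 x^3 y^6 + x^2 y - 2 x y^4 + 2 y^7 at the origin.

The Hessian of f at 0 is [[0, 0], [0, 0]] with rank 0, so corank 2. A Groebner basis of the Jacobian ideal J(f) in C{x,y} is {x^2/6 + x*y^3, -x*y + y^4, x^3, x^2*y}; counting standard monomials gives mu = 8. Corank 2; j^3 = x^2*y has shape L^2 M (L != M), so D-series; mu = 8 gives D_8.

8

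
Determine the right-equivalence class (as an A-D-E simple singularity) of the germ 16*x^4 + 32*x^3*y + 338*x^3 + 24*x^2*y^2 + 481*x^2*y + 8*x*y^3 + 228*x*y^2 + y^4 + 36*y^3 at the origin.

D5

The Hessian of f at 0 has rank 0. Corank 2; j^3 = (2*x + y)*(13*x + 6*y)^2 has shape L^2 M (L != M), so D-series; mu = 5 gives D_5.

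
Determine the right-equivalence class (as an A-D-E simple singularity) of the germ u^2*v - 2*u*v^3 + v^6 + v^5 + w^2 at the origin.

The Hessian of f at 0 has rank 1. Corank 2; j^3 = u^2*v has shape L^2 M (L != M), so D-series; mu = 7 gives D_7.

D_7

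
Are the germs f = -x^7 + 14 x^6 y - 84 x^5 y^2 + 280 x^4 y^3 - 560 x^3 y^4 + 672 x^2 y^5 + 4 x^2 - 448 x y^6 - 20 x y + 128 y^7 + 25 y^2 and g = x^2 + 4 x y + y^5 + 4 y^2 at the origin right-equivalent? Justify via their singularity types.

The Hessian of f at 0 has rank 1. Corank 1: A-series; mu = 6 gives A_6. The Hessian of g at 0 has rank 1. Corank 1: A-series; mu = 4 gives A_4. f is A_6 but g is A_4, hence not right-equivalent.

No.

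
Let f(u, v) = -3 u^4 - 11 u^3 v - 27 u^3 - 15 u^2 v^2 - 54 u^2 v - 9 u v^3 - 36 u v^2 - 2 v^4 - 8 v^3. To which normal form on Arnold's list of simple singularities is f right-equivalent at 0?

The Hessian of f at 0 has rank 0. Corank 2; j^3 = -(3*u + 2*v)^3 is a perfect cube, so E-series; the 4-jet and mu = 7 give E_7.

E_7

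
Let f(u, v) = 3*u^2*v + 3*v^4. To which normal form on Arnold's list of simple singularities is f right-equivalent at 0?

D_{5}

The Hessian of f at 0 has rank 0. Corank 2; j^3 = 3*u^2*v has shape L^2 M (L != M), so D-series; mu = 5 gives D_5.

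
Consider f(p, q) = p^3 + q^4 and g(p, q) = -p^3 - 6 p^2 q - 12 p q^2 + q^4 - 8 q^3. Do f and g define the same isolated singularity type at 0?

The Hessian of f at 0 is [[0, 0], [0, 0]] with rank 0, so corank 2. A Groebner basis of the Jacobian ideal J(f) in C{p,q} is {q^3, p^2}; counting standard monomials gives mu = 6. Corank 2; j^3 = p^3 is a perfect cube, so E-series; the 4-jet and mu = 6 give E_6. The Hessian of g at 0 is [[0, 0], [0, 0]] with rank 0, so corank 2. A Groebner basis of the Jacobian ideal J(g) in C{p,q} is {q^3, p^2 + 4*p*q + 4*q^2}; counting standard monomials gives mu = 6. Corank 2; j^3 = -(p + 2*q)^3 is a perfect cube, so E-series; the 4-jet and mu = 6 give E_6. Both have type E_6, hence right-equivalent.

Yes.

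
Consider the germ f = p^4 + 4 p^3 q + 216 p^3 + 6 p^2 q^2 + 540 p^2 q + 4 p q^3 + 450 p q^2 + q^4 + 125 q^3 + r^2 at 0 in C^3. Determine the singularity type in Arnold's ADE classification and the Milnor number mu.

Type E_6, Milnor number mu = 6.

The Hessian of f at 0 is [[0, 0, 0], [0, 0, 0], [0, 0, 2]] with rank 1, so corank 2. A Groebner basis of the Jacobian ideal J(f) in C{p,q,r} is {q^4, p*q^2 + 8*q^3/9, p^2 + 5*p*q/3 + 25*q^2/36, r}; counting standard monomials gives mu = 6. Corank 2; j^3 = (6*p + 5*q)^3 is a perfect cube, so E-series; the 4-jet and mu = 6 give E_6.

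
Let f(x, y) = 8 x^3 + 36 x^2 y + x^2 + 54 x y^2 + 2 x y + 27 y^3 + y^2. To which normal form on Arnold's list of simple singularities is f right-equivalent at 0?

The Hessian of f at 0 has rank 1. Corank 1: A-series; mu = 2 gives A_2.

A_2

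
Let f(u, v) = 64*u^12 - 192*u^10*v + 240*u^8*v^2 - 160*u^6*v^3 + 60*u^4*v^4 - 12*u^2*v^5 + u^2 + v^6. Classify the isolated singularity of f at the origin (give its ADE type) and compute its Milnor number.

Type A5, Milnor number mu = 5.

The Hessian of f at 0 is [[2, 0], [0, 0]] with rank 1, so corank 1. A Groebner basis of the Jacobian ideal J(f) in C{u,v} is {v^5, u}; counting standard monomials gives mu = 5. Corank 1: A-series; mu = 5 gives A_5.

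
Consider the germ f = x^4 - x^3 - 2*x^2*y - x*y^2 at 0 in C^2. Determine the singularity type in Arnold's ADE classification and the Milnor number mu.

Type D5, Milnor number mu = 5.

The Hessian of f at 0 has rank 0. Corank 2; j^3 = -x*(x + y)^2 has shape L^2 M (L != M), so D-series; mu = 5 gives D_5.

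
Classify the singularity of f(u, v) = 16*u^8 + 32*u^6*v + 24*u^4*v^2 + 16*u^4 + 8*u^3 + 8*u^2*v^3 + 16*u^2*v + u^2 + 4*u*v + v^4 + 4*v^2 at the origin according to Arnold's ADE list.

A_{3}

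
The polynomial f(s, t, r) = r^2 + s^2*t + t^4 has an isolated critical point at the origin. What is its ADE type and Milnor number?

Type D_5, Milnor number mu = 5.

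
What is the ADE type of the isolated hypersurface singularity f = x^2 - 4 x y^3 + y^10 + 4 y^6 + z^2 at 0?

A_9

The Hessian of f at 0 is [[2, 0, 0], [0, 0, 0], [0, 0, 2]] with rank 2, so corank 1. A Groebner basis of the Jacobian ideal J(f) in C{x,y,z} is {x^3, -x/2 + y^3, z}; counting standard monomials gives mu = 9. Corank 1: A-series; mu = 9 gives A_9.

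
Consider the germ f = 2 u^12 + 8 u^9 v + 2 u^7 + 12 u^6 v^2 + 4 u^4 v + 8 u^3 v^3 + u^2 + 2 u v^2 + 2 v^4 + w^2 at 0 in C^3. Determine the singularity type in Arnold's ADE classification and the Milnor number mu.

Type A_3, Milnor number mu = 3.

The Hessian of f at 0 is [[2, 0, 0], [0, 0, 0], [0, 0, 2]] with rank 2, so corank 1. A Groebner basis of the Jacobian ideal J(f) in C{u,v,w} is {u^2, u*v, u + v^2, w}; counting standard monomials gives mu = 3. Corank 1: A-series; mu = 3 gives A_3.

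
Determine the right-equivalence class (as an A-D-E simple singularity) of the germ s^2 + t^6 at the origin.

A_{5}

The Hessian of f at 0 is [[2, 0], [0, 0]] with rank 1, so corank 1. A Groebner basis of the Jacobian ideal J(f) in C{s,t} is {t^5, s}; counting standard monomials gives mu = 5. Corank 1: A-series; mu = 5 gives A_5.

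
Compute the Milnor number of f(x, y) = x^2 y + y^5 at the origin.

6

The Hessian of f at 0 is [[0, 0], [0, 0]] with rank 0, so corank 2. A Groebner basis of the Jacobian ideal J(f) in C{x,y} is {x^2/5 + y^4, x^3, x*y}; counting standard monomials gives mu = 6. Corank 2; j^3 = x^2*y has shape L^2 M (L != M), so D-series; mu = 6 gives D_6.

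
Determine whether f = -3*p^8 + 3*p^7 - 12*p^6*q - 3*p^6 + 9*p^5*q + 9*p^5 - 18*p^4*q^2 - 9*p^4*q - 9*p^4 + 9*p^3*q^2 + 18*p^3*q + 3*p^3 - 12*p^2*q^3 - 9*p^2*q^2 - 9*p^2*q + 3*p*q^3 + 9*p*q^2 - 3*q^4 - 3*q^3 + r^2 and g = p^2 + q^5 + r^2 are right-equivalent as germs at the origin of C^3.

The Hessian of f at 0 has rank 1. Corank 2; j^3 = 3*(p - q)^3 is a perfect cube, so E-series; the 4-jet and mu = 7 give E_7. The Hessian of g at 0 has rank 2. Corank 1: A-series; mu = 4 gives A_4. f is E_7 but g is A_4, hence not right-equivalent.

No.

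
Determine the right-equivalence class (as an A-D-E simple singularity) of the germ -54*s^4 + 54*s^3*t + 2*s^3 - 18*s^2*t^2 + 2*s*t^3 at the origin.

The Hessian of f at 0 has rank 0. Corank 2; j^3 = 2*s^3 is a perfect cube, so E-series; the 4-jet and mu = 7 give E_7.

E7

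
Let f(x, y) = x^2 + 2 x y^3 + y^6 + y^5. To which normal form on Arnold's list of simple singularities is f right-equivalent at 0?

A_4

The Hessian of f at 0 has rank 1. Corank 1: A-series; mu = 4 gives A_4.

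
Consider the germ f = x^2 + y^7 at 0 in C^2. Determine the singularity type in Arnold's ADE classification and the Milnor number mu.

Type A_{6}, Milnor number mu = 6.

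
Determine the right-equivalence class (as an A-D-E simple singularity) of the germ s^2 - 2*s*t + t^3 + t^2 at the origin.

A_{2}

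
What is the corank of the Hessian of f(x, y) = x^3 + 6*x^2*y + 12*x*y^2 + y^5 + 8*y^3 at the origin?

The Hessian at 0 is [[0, 0], [0, 0]] of rank 0; hence corank 2.

2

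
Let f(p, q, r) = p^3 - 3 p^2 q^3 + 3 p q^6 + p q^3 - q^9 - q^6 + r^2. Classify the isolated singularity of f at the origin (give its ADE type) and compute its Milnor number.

The Hessian of f at 0 is [[0, 0, 0], [0, 0, 0], [0, 0, 2]] with rank 1, so corank 2. A Groebner basis of the Jacobian ideal J(f) in C{p,q,r} is {p^3, p*q^2, 3*p^2 + q^3, r}; counting standard monomials gives mu = 7. Corank 2; j^3 = p^3 is a perfect cube, so E-series; the 4-jet and mu = 7 give E_7.

Type E7, Milnor number mu = 7.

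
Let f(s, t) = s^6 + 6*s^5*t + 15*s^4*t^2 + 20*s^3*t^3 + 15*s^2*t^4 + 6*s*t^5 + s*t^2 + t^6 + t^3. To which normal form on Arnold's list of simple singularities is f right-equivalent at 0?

The Hessian of f at 0 has rank 0. Corank 2; j^3 = t^2*(s + t) has shape L^2 M (L != M), so D-series; mu = 7 gives D_7.

D_{7}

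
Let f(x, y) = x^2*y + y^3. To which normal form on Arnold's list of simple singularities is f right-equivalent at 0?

D_{4}

The Hessian of f at 0 has rank 0. Corank 2; j^3 = y*(x^2 + y^2) splits into three distinct lines over C (the quadratic factor has nonzero discriminant), so D_4.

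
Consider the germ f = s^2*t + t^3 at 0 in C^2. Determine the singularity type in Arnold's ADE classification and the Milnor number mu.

Type D_4, Milnor number mu = 4.

The Hessian of f at 0 has rank 0. Corank 2; j^3 = t*(s^2 + t^2) splits into three distinct lines over C (the quadratic factor has nonzero discriminant), so D_4.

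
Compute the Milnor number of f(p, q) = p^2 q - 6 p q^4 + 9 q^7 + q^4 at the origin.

The Hessian of f at 0 is [[0, 0], [0, 0]] with rank 0, so corank 2. A Groebner basis of the Jacobian ideal J(f) in C{p,q} is {p^3, p^2/4 + q^3, p*q}; counting standard monomials gives mu = 5. Corank 2; j^3 = p^2*q has shape L^2 M (L != M), so D-series; mu = 5 gives D_5.

5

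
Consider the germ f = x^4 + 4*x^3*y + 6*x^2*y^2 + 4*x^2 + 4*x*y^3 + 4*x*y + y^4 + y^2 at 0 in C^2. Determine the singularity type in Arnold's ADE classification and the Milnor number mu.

The Hessian of f at 0 is [[8, 4], [4, 2]] with rank 1, so corank 1. A Groebner basis of the Jacobian ideal J(f) in C{x,y} is {y^3, x + y/2}; counting standard monomials gives mu = 3. Corank 1: A-series; mu = 3 gives A_3.

Type A_3, Milnor number mu = 3.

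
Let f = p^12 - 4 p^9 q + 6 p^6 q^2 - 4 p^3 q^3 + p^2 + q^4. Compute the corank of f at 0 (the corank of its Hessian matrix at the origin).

1

The Hessian at 0 is [[2, 0], [0, 0]] of rank 1; hence corank 1.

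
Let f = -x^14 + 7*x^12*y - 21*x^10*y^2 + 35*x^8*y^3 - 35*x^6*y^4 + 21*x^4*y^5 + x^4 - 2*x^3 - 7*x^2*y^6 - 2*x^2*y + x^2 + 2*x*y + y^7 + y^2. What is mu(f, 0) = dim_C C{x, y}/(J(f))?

6

The Hessian of f at 0 has rank 1. Corank 1: A-series; mu = 6 gives A_6.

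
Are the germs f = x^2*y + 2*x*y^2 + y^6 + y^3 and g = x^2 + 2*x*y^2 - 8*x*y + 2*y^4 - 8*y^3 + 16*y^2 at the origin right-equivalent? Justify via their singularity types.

No.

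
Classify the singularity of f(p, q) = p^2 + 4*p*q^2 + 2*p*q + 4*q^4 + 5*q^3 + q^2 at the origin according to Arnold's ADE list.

A_2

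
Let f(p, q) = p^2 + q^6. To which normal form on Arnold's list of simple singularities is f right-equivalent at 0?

The Hessian of f at 0 is [[2, 0], [0, 0]] with rank 1, so corank 1. A Groebner basis of the Jacobian ideal J(f) in C{p,q} is {q^5, p}; counting standard monomials gives mu = 5. Corank 1: A-series; mu = 5 gives A_5.

A5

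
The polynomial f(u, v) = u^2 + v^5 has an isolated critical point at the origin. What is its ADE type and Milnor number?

Type A4, Milnor number mu = 4.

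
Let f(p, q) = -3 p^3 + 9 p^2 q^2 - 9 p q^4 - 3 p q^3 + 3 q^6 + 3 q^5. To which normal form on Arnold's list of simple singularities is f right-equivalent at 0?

E_{7}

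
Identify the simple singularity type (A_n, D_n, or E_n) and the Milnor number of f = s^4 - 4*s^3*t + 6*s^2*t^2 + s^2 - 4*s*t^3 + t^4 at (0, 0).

The Hessian of f at 0 is [[2, 0], [0, 0]] with rank 1, so corank 1. A Groebner basis of the Jacobian ideal J(f) in C{s,t} is {t^3, s}; counting standard monomials gives mu = 3. Corank 1: A-series; mu = 3 gives A_3.

Type A_3, Milnor number mu = 3.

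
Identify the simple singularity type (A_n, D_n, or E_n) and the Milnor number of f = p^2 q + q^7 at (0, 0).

Type D_{8}, Milnor number mu = 8.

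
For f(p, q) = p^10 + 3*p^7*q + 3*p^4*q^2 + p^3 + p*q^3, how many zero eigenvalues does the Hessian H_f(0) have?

The Hessian at 0 is [[0, 0], [0, 0]] of rank 0; hence corank 2.

2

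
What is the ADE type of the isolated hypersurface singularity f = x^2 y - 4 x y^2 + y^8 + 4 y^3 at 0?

D_{9}

The Hessian of f at 0 has rank 0. Corank 2; j^3 = y*(x - 2*y)^2 has shape L^2 M (L != M), so D-series; mu = 9 gives D_9.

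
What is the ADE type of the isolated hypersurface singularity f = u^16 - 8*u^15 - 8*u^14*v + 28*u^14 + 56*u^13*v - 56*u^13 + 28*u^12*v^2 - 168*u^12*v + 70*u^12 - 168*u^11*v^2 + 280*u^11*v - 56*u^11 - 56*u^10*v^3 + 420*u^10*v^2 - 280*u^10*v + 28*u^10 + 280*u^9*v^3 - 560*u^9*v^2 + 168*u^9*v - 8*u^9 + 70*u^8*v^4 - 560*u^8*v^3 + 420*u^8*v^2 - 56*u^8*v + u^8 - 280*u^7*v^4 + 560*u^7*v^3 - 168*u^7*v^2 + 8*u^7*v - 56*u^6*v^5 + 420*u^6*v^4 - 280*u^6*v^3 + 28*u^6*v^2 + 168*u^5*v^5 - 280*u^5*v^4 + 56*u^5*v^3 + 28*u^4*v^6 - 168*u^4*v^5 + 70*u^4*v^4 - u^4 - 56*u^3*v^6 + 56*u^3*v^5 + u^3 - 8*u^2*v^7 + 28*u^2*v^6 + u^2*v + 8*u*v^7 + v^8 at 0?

D_9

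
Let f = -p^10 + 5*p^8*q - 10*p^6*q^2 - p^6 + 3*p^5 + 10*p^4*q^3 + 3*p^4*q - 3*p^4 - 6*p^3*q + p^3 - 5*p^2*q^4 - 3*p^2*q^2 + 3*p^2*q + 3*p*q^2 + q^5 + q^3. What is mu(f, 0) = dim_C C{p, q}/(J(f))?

The Hessian of f at 0 is [[0, 0], [0, 0]] with rank 0, so corank 2. A Groebner basis of the Jacobian ideal J(f) in C{p,q} is {p^2/4 + p*q^3 - p*q^2/2 + p*q/2 - q^3/2 + q^2/4, q^4, p^3 - 3*p^2/2 - 3*p*q + q^3 - 3*q^2/2, p^2*q + p^2/2 + p*q^2 + p*q + q^2/2}; counting standard monomials gives mu = 8. Corank 2; j^3 = (p + q)^3 is a perfect cube, so E-series; the 5-jet and mu = 8 give E_8.

8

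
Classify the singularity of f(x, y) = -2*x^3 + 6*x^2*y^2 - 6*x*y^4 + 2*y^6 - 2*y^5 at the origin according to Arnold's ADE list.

The Hessian of f at 0 has rank 0. Corank 2; j^3 = -2*x^3 is a perfect cube, so E-series; the 5-jet and mu = 8 give E_8.

E_8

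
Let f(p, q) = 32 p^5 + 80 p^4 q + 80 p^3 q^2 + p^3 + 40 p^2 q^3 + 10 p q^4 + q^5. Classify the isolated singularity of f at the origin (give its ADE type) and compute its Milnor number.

Type E_8, Milnor number mu = 8.

The Hessian of f at 0 has rank 0. Corank 2; j^3 = p^3 is a perfect cube, so E-series; the 5-jet and mu = 8 give E_8.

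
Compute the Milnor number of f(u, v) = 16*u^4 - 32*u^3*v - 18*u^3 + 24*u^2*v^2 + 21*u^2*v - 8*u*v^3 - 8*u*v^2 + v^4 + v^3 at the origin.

5

The Hessian of f at 0 has rank 0. Corank 2; j^3 = -(2*u - v)*(3*u - v)^2 has shape L^2 M (L != M), so D-series; mu = 5 gives D_5.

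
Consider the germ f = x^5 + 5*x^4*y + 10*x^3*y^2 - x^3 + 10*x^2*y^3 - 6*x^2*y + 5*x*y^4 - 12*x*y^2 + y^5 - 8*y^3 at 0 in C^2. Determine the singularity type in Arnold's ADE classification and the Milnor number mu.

Type E_{8}, Milnor number mu = 8.

The Hessian of f at 0 has rank 0. Corank 2; j^3 = -(x + 2*y)^3 is a perfect cube, so E-series; the 5-jet and mu = 8 give E_8.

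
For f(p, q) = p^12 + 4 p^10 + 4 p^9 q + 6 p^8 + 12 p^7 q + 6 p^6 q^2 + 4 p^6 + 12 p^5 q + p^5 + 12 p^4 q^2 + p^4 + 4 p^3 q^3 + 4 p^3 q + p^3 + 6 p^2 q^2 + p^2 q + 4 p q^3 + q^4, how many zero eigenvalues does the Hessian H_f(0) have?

The Hessian at 0 is [[0, 0], [0, 0]] of rank 0; hence corank 2.

2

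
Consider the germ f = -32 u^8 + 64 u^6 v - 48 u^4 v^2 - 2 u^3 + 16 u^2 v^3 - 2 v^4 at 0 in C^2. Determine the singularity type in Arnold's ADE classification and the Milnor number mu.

Type E6, Milnor number mu = 6.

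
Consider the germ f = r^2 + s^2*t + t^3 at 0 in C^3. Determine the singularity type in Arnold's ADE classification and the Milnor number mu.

The Hessian of f at 0 has rank 1. Corank 2; j^3 = t*(s^2 + t^2) splits into three distinct lines over C (the quadratic factor has nonzero discriminant), so D_4.

Type D_{4}, Milnor number mu = 4.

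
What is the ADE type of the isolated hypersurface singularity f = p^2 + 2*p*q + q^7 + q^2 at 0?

A_{6}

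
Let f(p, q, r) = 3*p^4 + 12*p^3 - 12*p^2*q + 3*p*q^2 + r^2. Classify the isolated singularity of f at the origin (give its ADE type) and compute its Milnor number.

Type D_{5}, Milnor number mu = 5.

The Hessian of f at 0 has rank 1. Corank 2; j^3 = 3*p*(2*p - q)^2 has shape L^2 M (L != M), so D-series; mu = 5 gives D_5.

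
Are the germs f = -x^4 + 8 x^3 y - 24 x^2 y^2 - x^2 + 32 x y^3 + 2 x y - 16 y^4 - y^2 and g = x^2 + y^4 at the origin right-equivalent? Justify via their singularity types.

The Hessian of f at 0 has rank 1. Corank 1: A-series; mu = 3 gives A_3. The Hessian of g at 0 has rank 1. Corank 1: A-series; mu = 3 gives A_3. Both have type A_3, hence right-equivalent.

Yes.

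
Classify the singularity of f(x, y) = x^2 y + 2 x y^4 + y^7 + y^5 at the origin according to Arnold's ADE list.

D_{6}

The Hessian of f at 0 is [[0, 0], [0, 0]] with rank 0, so corank 2. A Groebner basis of the Jacobian ideal J(f) in C{x,y} is {x*y + y^4, x*y^2, x^2 - 5*x*y}; counting standard monomials gives mu = 6. Corank 2; j^3 = x^2*y has shape L^2 M (L != M), so D-series; mu = 6 gives D_6.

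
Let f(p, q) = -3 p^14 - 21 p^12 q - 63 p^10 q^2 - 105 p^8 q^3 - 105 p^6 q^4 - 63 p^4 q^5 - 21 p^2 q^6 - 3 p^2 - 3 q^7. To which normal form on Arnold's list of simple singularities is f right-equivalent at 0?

A_6

The Hessian of f at 0 has rank 1. Corank 1: A-series; mu = 6 gives A_6.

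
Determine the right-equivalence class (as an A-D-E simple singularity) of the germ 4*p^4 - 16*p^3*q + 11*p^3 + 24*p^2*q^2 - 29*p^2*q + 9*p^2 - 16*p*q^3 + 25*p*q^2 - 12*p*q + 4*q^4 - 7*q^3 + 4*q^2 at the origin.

The Hessian of f at 0 has rank 1. Corank 1: A-series; mu = 2 gives A_2.

A2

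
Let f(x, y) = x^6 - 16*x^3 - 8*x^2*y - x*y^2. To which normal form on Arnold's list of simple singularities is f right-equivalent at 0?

D_{7}

The Hessian of f at 0 is [[0, 0], [0, 0]] with rank 0, so corank 2. A Groebner basis of the Jacobian ideal J(f) in C{x,y} is {2048*x*y/3 + y^5 + 512*y^2/3, x*y^2 + y^3/4, x^2 + x*y/4}; counting standard monomials gives mu = 7. Corank 2; j^3 = -x*(4*x + y)^2 has shape L^2 M (L != M), so D-series; mu = 7 gives D_7.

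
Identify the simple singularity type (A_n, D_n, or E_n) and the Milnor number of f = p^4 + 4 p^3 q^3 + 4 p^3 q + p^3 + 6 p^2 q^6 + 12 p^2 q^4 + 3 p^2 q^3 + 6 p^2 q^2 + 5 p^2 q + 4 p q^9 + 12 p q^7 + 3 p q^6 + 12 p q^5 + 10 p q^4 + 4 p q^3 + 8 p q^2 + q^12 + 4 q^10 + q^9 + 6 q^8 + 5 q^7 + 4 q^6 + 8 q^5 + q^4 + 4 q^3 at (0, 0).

Type D_{5}, Milnor number mu = 5.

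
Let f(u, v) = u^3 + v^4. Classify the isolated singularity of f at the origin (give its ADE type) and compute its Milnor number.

The Hessian of f at 0 is [[0, 0], [0, 0]] with rank 0, so corank 2. A Groebner basis of the Jacobian ideal J(f) in C{u,v} is {v^3, u^2}; counting standard monomials gives mu = 6. Corank 2; j^3 = u^3 is a perfect cube, so E-series; the 4-jet and mu = 6 give E_6.

Type E_{6}, Milnor number mu = 6.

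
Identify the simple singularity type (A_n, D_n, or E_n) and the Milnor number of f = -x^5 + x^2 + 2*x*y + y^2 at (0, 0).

Type A4, Milnor number mu = 4.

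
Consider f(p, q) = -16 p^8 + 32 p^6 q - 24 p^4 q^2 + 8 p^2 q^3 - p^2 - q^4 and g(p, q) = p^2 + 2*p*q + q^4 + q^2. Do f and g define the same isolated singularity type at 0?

Yes.

The Hessian of f at 0 is [[-2, 0], [0, 0]] with rank 1, so corank 1. A Groebner basis of the Jacobian ideal J(f) in C{p,q} is {q^3, p}; counting standard monomials gives mu = 3. Corank 1: A-series; mu = 3 gives A_3. The Hessian of g at 0 is [[2, 2], [2, 2]] with rank 1, so corank 1. A Groebner basis of the Jacobian ideal J(g) in C{p,q} is {q^3, p + q}; counting standard monomials gives mu = 3. Corank 1: A-series; mu = 3 gives A_3. Both have type A_3, hence right-equivalent.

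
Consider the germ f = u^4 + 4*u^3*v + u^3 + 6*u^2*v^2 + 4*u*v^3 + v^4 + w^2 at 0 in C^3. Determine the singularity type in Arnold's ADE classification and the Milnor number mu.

The Hessian of f at 0 has rank 1. Corank 2; j^3 = u^3 is a perfect cube, so E-series; the 4-jet and mu = 6 give E_6.

Type E_6, Milnor number mu = 6.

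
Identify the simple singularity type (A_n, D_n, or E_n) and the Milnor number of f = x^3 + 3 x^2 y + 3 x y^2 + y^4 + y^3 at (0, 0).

Type E6, Milnor number mu = 6.

The Hessian of f at 0 has rank 0. Corank 2; j^3 = (x + y)^3 is a perfect cube, so E-series; the 4-jet and mu = 6 give E_6.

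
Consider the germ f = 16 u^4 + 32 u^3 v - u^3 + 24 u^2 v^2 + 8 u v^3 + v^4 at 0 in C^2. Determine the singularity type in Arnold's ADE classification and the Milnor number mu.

Type E_6, Milnor number mu = 6.

The Hessian of f at 0 has rank 0. Corank 2; j^3 = -u^3 is a perfect cube, so E-series; the 4-jet and mu = 6 give E_6.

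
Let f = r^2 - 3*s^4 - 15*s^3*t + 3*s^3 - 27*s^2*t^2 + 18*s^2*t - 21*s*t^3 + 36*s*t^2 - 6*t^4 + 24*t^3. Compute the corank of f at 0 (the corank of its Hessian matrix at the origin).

2

Hessian at 0 has rank 1.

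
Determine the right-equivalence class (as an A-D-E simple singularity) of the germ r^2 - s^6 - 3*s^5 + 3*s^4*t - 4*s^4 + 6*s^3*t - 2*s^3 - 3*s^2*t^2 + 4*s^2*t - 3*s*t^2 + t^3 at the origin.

The Hessian of f at 0 is [[0, 0, 0], [0, 0, 0], [0, 0, 2]] with rank 1, so corank 2. A Groebner basis of the Jacobian ideal J(f) in C{s,t,r} is {t^3, s^2 - 3*t^2/2, s*t - 3*t^2/2, r}; counting standard monomials gives mu = 4. Corank 2; j^3 = -(s - t)*(2*s^2 - 2*s*t + t^2) splits into three distinct lines over C (the quadratic factor has nonzero discriminant), so D_4.

D4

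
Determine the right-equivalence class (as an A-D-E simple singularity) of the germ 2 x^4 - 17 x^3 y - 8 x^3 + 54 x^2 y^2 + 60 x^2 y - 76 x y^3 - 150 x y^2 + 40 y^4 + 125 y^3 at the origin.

E7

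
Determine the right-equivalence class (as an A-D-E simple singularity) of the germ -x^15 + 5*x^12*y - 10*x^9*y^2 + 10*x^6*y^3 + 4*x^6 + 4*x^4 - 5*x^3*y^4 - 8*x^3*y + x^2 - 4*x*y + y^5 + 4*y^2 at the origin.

A_{4}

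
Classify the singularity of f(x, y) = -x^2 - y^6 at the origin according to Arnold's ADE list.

The Hessian of f at 0 is [[-2, 0], [0, 0]] with rank 1, so corank 1. A Groebner basis of the Jacobian ideal J(f) in C{x,y} is {y^5, x}; counting standard monomials gives mu = 5. Corank 1: A-series; mu = 5 gives A_5.

A_5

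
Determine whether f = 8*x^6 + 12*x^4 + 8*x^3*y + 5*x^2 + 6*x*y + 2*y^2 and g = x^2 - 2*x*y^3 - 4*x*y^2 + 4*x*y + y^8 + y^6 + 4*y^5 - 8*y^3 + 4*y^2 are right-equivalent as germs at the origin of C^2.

No.

The Hessian of f at 0 is [[10, 6], [6, 4]] with rank 2, so corank 0. A Groebner basis of the Jacobian ideal J(f) in C{x,y} is {x, y}; counting standard monomials gives mu = 1. Corank 0: nondegenerate Morse point, so A_1. The Hessian of g at 0 is [[2, 4], [4, 8]] with rank 1, so corank 1. A Groebner basis of the Jacobian ideal J(g) in C{x,y} is {x^3 + 16*x^2 - 52*x*y^2 + 80*x*y - 128*x + 352*y^2 - 256*y, x^2*y - 4*x^2 + 16*x*y^2 - 24*x*y + 44*x - 120*y^2 + 88*y, -x + y^3 + 2*y^2 - 2*y}; counting standard monomials gives mu = 7. Corank 1: A-series; mu = 7 gives A_7. f is A_1 but g is A_7, hence not right-equivalent.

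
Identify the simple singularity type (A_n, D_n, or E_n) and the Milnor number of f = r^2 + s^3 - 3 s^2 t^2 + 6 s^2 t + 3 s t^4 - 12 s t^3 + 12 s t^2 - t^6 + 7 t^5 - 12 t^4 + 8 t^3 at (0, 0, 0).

Type E_8, Milnor number mu = 8.

The Hessian of f at 0 has rank 1. Corank 2; j^3 = (s + 2*t)^3 is a perfect cube, so E-series; the 5-jet and mu = 8 give E_8.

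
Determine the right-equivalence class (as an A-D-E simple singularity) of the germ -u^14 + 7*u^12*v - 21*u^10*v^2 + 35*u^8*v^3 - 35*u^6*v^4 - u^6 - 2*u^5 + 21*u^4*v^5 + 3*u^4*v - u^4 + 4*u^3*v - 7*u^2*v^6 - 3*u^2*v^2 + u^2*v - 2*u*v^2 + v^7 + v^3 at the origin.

D_8

The Hessian of f at 0 has rank 0. Corank 2; j^3 = v*(u - v)^2 has shape L^2 M (L != M), so D-series; mu = 8 gives D_8.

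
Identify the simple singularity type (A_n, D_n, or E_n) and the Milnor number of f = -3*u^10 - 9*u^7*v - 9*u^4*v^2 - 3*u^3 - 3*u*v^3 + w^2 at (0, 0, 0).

Type E_{7}, Milnor number mu = 7.

The Hessian of f at 0 has rank 1. Corank 2; j^3 = -3*u^3 is a perfect cube, so E-series; the 4-jet and mu = 7 give E_7.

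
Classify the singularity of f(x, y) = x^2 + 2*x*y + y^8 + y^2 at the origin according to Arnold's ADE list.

The Hessian of f at 0 is [[2, 2], [2, 2]] with rank 1, so corank 1. A Groebner basis of the Jacobian ideal J(f) in C{x,y} is {y^7, x + y}; counting standard monomials gives mu = 7. Corank 1: A-series; mu = 7 gives A_7.

A7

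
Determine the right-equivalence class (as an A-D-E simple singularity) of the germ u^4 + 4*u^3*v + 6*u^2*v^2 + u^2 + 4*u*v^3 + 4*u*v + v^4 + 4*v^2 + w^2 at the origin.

A_3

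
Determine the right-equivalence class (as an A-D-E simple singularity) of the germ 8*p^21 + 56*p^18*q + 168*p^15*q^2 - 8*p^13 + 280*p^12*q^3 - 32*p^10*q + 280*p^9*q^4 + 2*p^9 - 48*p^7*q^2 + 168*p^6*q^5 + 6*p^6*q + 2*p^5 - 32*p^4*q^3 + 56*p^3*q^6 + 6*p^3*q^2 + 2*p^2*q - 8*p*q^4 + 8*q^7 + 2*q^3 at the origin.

D4

The Hessian of f at 0 has rank 0. Corank 2; j^3 = 2*q*(p^2 + q^2) splits into three distinct lines over C (the quadratic factor has nonzero discriminant), so D_4.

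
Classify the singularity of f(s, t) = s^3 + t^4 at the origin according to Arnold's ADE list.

E6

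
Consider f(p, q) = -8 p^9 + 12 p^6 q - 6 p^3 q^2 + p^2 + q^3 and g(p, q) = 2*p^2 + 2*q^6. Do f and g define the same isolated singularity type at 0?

The Hessian of f at 0 is [[2, 0], [0, 0]] with rank 1, so corank 1. A Groebner basis of the Jacobian ideal J(f) in C{p,q} is {q^2, p}; counting standard monomials gives mu = 2. Corank 1: A-series; mu = 2 gives A_2. The Hessian of g at 0 is [[4, 0], [0, 0]] with rank 1, so corank 1. A Groebner basis of the Jacobian ideal J(g) in C{p,q} is {q^5, p}; counting standard monomials gives mu = 5. Corank 1: A-series; mu = 5 gives A_5. f is A_2 but g is A_5, hence not right-equivalent.

No.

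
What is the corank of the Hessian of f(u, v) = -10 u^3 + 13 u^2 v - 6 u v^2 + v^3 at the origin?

Hessian at 0 has rank 0.

2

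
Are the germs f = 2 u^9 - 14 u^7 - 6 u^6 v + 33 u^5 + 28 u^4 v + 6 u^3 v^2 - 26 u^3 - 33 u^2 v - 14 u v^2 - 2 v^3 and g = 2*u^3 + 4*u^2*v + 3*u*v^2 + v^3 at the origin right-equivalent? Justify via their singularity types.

The Hessian of f at 0 has rank 0. Corank 2; j^3 = -(2*u + v)*(13*u^2 + 10*u*v + 2*v^2) splits into three distinct lines over C (the quadratic factor has nonzero discriminant), so D_4. The Hessian of g at 0 has rank 0. Corank 2; j^3 = (u + v)*(2*u^2 + 2*u*v + v^2) splits into three distinct lines over C (the quadratic factor has nonzero discriminant), so D_4. Both have type D_4, hence right-equivalent.

Yes.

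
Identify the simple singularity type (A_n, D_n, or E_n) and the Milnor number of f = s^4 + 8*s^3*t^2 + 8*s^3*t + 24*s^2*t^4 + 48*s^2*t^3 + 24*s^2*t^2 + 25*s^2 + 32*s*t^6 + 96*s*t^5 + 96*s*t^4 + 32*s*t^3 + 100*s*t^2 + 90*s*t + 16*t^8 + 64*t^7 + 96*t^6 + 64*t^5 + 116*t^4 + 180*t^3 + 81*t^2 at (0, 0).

Type A_{3}, Milnor number mu = 3.

The Hessian of f at 0 has rank 1. Corank 1: A-series; mu = 3 gives A_3.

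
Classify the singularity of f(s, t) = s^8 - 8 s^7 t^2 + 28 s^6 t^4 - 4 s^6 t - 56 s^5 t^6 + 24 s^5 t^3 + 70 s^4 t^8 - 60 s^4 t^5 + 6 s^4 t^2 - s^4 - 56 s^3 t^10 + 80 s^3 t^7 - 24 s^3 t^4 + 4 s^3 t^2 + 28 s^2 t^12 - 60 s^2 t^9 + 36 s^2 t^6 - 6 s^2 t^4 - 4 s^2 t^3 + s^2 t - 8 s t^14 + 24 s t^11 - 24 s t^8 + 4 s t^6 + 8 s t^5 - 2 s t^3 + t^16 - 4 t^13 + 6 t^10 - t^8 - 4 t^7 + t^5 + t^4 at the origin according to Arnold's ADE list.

The Hessian of f at 0 has rank 0. Corank 2; j^3 = s^2*t has shape L^2 M (L != M), so D-series; mu = 5 gives D_5.

D_{5}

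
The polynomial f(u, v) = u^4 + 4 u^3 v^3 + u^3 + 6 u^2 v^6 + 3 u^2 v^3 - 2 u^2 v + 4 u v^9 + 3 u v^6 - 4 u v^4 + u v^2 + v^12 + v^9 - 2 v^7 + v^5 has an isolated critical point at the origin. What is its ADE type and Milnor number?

Type D_5, Milnor number mu = 5.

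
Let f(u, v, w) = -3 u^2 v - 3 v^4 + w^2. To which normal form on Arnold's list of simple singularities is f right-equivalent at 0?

D5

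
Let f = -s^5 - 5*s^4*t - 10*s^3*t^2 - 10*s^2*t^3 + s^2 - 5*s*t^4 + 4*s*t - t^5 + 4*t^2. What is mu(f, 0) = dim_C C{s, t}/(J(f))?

The Hessian of f at 0 has rank 1. Corank 1: A-series; mu = 4 gives A_4.

4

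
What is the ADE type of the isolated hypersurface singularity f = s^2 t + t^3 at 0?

The Hessian of f at 0 has rank 0. Corank 2; j^3 = t*(s^2 + t^2) splits into three distinct lines over C (the quadratic factor has nonzero discriminant), so D_4.

D_{4}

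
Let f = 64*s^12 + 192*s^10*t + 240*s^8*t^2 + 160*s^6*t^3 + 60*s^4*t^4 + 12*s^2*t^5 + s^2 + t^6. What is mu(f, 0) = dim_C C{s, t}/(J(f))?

The Hessian of f at 0 has rank 1. Corank 1: A-series; mu = 5 gives A_5.

5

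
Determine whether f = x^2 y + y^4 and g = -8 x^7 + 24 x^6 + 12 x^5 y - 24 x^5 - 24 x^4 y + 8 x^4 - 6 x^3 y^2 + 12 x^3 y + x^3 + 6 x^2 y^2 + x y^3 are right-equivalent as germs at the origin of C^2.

No.

The Hessian of f at 0 has rank 0. Corank 2; j^3 = x^2*y has shape L^2 M (L != M), so D-series; mu = 5 gives D_5. The Hessian of g at 0 has rank 0. Corank 2; j^3 = x^3 is a perfect cube, so E-series; the 4-jet and mu = 7 give E_7. f is D_5 but g is E_7, hence not right-equivalent.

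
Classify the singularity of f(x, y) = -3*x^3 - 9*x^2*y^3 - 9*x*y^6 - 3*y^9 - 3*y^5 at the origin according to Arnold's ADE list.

E_8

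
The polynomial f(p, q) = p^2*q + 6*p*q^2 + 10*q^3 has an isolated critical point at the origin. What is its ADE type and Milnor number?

Type D4, Milnor number mu = 4.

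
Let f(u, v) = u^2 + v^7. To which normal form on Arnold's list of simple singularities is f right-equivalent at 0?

A_{6}

The Hessian of f at 0 is [[2, 0], [0, 0]] with rank 1, so corank 1. A Groebner basis of the Jacobian ideal J(f) in C{u,v} is {v^6, u}; counting standard monomials gives mu = 6. Corank 1: A-series; mu = 6 gives A_6.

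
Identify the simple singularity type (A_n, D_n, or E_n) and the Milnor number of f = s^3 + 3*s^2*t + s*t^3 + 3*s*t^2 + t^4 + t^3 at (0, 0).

Type E7, Milnor number mu = 7.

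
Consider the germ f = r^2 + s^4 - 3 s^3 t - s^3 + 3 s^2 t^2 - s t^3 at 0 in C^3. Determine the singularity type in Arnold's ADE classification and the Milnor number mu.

Type E_7, Milnor number mu = 7.

The Hessian of f at 0 has rank 1. Corank 2; j^3 = -s^3 is a perfect cube, so E-series; the 4-jet and mu = 7 give E_7.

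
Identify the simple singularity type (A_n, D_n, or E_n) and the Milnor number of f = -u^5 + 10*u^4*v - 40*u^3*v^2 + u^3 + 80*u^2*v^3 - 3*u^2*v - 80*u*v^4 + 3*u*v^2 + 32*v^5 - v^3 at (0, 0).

Type E8, Milnor number mu = 8.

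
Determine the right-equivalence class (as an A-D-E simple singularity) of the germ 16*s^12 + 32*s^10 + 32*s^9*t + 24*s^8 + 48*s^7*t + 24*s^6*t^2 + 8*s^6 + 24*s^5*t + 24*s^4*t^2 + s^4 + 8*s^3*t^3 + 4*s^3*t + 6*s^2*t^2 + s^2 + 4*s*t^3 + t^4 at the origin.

A_{3}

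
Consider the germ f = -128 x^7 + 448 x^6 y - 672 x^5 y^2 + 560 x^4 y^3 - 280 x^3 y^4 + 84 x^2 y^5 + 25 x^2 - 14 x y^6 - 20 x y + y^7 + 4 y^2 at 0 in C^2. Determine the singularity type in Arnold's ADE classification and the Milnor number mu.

The Hessian of f at 0 has rank 1. Corank 1: A-series; mu = 6 gives A_6.

Type A_6, Milnor number mu = 6.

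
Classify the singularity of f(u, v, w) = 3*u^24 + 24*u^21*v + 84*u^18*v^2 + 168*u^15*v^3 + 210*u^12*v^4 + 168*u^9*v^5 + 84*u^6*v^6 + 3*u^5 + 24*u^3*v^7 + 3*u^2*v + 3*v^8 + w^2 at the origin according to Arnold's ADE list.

D_9

The Hessian of f at 0 is [[0, 0, 0], [0, 0, 0], [0, 0, 2]] with rank 1, so corank 2. A Groebner basis of the Jacobian ideal J(f) in C{u,v,w} is {u^2/8 + v^7, u^3, u*v, w}; counting standard monomials gives mu = 9. Corank 2; j^3 = 3*u^2*v has shape L^2 M (L != M), so D-series; mu = 9 gives D_9.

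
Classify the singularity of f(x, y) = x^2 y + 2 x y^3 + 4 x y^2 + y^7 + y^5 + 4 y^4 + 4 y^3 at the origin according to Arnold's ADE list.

D_{8}

The Hessian of f at 0 has rank 0. Corank 2; j^3 = y*(x + 2*y)^2 has shape L^2 M (L != M), so D-series; mu = 8 gives D_8.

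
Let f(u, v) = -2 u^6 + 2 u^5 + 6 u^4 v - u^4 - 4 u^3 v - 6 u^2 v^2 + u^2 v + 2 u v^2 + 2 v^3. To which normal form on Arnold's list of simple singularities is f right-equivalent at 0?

D4

The Hessian of f at 0 is [[0, 0], [0, 0]] with rank 0, so corank 2. A Groebner basis of the Jacobian ideal J(f) in C{u,v} is {v^3, u^2 + 2*v^2, u*v + v^2}; counting standard monomials gives mu = 4. Corank 2; j^3 = v*(u^2 + 2*u*v + 2*v^2) splits into three distinct lines over C (the quadratic factor has nonzero discriminant), so D_4.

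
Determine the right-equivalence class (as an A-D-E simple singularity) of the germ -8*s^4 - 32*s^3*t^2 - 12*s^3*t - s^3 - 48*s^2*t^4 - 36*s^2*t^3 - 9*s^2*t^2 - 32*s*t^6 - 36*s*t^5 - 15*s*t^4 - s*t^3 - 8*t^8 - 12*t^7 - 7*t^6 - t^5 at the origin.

E_{7}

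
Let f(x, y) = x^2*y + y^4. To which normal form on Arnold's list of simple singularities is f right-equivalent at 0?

The Hessian of f at 0 is [[0, 0], [0, 0]] with rank 0, so corank 2. A Groebner basis of the Jacobian ideal J(f) in C{x,y} is {x^3, x^2/4 + y^3, x*y}; counting standard monomials gives mu = 5. Corank 2; j^3 = x^2*y has shape L^2 M (L != M), so D-series; mu = 5 gives D_5.

D_5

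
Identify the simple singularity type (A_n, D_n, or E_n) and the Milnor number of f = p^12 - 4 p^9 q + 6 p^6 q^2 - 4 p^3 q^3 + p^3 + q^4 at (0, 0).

Type E6, Milnor number mu = 6.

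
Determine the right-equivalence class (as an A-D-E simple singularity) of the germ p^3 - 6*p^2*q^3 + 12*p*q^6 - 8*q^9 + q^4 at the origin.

The Hessian of f at 0 is [[0, 0], [0, 0]] with rank 0, so corank 2. A Groebner basis of the Jacobian ideal J(f) in C{p,q} is {q^3, p^2}; counting standard monomials gives mu = 6. Corank 2; j^3 = p^3 is a perfect cube, so E-series; the 4-jet and mu = 6 give E_6.

E_6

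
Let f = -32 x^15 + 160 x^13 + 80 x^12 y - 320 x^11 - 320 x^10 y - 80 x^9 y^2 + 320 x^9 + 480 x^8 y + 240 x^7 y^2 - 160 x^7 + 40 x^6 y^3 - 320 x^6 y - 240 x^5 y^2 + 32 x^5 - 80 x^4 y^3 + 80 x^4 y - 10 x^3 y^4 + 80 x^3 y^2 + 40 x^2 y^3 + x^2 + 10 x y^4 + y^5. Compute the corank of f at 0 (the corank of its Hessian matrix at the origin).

The Hessian at 0 is [[2, 0], [0, 0]] of rank 1; hence corank 1.

1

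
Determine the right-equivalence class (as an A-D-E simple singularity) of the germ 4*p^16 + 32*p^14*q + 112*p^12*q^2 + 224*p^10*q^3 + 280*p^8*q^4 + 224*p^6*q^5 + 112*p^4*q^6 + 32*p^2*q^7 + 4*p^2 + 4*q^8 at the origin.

The Hessian of f at 0 is [[8, 0], [0, 0]] with rank 1, so corank 1. A Groebner basis of the Jacobian ideal J(f) in C{p,q} is {q^7, p}; counting standard monomials gives mu = 7. Corank 1: A-series; mu = 7 gives A_7.

A_7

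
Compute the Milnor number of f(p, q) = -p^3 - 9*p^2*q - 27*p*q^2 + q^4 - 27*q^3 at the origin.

The Hessian of f at 0 is [[0, 0], [0, 0]] with rank 0, so corank 2. A Groebner basis of the Jacobian ideal J(f) in C{p,q} is {q^3, p^2 + 6*p*q + 9*q^2}; counting standard monomials gives mu = 6. Corank 2; j^3 = -(p + 3*q)^3 is a perfect cube, so E-series; the 4-jet and mu = 6 give E_6.

6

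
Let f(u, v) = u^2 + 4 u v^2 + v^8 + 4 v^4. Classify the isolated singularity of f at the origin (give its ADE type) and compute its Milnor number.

Type A_7, Milnor number mu = 7.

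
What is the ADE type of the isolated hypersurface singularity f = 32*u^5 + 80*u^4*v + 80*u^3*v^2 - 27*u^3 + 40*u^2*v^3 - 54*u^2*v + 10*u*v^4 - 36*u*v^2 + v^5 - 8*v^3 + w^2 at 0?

E_8

The Hessian of f at 0 is [[0, 0, 0], [0, 0, 0], [0, 0, 2]] with rank 1, so corank 2. A Groebner basis of the Jacobian ideal J(f) in C{u,v,w} is {v^5, u*v^3 + 5*v^4/8, u^2 + 4*u*v/3 + 4*v^2/9, w}; counting standard monomials gives mu = 8. Corank 2; j^3 = -(3*u + 2*v)^3 is a perfect cube, so E-series; the 5-jet and mu = 8 give E_8.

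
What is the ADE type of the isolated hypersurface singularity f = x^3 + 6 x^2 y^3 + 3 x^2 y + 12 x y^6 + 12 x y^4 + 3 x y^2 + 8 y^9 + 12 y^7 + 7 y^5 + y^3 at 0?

E8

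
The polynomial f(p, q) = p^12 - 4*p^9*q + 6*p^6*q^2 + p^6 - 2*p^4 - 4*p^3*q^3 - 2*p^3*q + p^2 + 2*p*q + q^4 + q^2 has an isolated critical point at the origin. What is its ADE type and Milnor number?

The Hessian of f at 0 has rank 1. Corank 1: A-series; mu = 3 gives A_3.

Type A_{3}, Milnor number mu = 3.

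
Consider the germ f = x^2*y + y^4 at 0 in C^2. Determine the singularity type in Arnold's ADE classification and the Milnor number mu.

The Hessian of f at 0 is [[0, 0], [0, 0]] with rank 0, so corank 2. A Groebner basis of the Jacobian ideal J(f) in C{x,y} is {x^3, x^2/4 + y^3, x*y}; counting standard monomials gives mu = 5. Corank 2; j^3 = x^2*y has shape L^2 M (L != M), so D-series; mu = 5 gives D_5.

Type D5, Milnor number mu = 5.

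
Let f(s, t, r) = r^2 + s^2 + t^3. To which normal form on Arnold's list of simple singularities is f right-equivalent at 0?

The Hessian of f at 0 has rank 2. Corank 1: A-series; mu = 2 gives A_2.

A_2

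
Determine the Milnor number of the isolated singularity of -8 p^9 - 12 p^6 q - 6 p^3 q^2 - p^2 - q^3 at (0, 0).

The Hessian of f at 0 has rank 1. Corank 1: A-series; mu = 2 gives A_2.

2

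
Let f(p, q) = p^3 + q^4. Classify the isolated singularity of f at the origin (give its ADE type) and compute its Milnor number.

The Hessian of f at 0 has rank 0. Corank 2; j^3 = p^3 is a perfect cube, so E-series; the 4-jet and mu = 6 give E_6.

Type E_6, Milnor number mu = 6.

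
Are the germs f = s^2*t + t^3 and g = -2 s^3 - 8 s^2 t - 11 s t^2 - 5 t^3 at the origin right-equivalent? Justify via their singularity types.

Yes.

The Hessian of f at 0 is [[0, 0], [0, 0]] with rank 0, so corank 2. A Groebner basis of the Jacobian ideal J(f) in C{s,t} is {t^3, s^2 + 3*t^2, s*t}; counting standard monomials gives mu = 4. Corank 2; j^3 = t*(s^2 + t^2) splits into three distinct lines over C (the quadratic factor has nonzero discriminant), so D_4. The Hessian of g at 0 is [[0, 0], [0, 0]] with rank 0, so corank 2. A Groebner basis of the Jacobian ideal J(g) in C{s,t} is {t^3, s^2 + t^2/2, s*t + t^2/2}; counting standard monomials gives mu = 4. Corank 2; j^3 = -(s + t)*(2*s^2 + 6*s*t + 5*t^2) splits into three distinct lines over C (the quadratic factor has nonzero discriminant), so D_4. Both have type D_4, hence right-equivalent.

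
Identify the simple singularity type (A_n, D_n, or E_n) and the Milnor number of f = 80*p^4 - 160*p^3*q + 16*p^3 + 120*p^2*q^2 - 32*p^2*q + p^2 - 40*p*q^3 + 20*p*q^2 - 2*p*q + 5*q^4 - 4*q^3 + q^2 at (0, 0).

The Hessian of f at 0 has rank 1. Corank 1: A-series; mu = 3 gives A_3.

Type A_{3}, Milnor number mu = 3.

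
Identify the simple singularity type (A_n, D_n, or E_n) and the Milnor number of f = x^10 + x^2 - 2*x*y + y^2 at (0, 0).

Type A_{9}, Milnor number mu = 9.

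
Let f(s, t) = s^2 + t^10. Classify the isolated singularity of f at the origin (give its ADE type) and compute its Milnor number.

Type A_9, Milnor number mu = 9.

The Hessian of f at 0 has rank 1. Corank 1: A-series; mu = 9 gives A_9.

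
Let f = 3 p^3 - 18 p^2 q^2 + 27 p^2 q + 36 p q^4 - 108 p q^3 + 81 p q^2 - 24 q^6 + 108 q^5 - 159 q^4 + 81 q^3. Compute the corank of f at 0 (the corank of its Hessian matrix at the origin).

The Hessian at 0 is [[0, 0], [0, 0]] of rank 0; hence corank 2.

2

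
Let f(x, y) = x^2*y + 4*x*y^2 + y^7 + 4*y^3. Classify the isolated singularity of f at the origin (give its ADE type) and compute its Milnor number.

The Hessian of f at 0 has rank 0. Corank 2; j^3 = y*(x + 2*y)^2 has shape L^2 M (L != M), so D-series; mu = 8 gives D_8.

Type D8, Milnor number mu = 8.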